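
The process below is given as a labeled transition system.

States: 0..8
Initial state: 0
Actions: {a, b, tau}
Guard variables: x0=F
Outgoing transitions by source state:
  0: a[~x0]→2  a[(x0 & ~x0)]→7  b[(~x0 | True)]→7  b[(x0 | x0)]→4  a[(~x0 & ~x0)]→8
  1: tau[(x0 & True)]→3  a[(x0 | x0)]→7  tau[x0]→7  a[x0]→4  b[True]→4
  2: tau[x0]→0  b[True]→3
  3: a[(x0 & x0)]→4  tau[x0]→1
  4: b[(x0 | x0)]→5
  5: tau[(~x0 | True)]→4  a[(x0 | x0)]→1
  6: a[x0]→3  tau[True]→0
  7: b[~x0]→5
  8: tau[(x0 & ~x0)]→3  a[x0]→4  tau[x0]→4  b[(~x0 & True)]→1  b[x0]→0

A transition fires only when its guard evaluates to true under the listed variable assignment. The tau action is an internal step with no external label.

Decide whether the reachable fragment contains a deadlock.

Answer: DEADLOCK at state 3

Analysis:
Reachable = {0,1,2,3,4,5,7,8}
  0: a→2  a→8  b→7  [3 exit(s)]
  1: b→4  [1 exit(s)]
  2: b→3  [1 exit(s)]
  3: ∅  [STUCK]
  4: ∅  [STUCK]
  5: tau→4  [1 exit(s)]
  7: b→5  [1 exit(s)]
  8: b→1  [1 exit(s)]
trace reaching 3: a·b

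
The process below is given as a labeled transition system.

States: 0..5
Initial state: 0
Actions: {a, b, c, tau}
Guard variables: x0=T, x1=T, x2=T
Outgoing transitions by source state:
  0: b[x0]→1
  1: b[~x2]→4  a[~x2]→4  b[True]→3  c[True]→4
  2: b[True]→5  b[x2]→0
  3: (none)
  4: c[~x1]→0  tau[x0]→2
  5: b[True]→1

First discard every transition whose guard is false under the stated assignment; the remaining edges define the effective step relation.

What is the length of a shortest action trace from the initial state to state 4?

Breadth-first toward 4:
  L0 = {0}
  L1 = {1}
  L2 = {3,4}
first hit 4 at d=2 via b·c

Answer: 2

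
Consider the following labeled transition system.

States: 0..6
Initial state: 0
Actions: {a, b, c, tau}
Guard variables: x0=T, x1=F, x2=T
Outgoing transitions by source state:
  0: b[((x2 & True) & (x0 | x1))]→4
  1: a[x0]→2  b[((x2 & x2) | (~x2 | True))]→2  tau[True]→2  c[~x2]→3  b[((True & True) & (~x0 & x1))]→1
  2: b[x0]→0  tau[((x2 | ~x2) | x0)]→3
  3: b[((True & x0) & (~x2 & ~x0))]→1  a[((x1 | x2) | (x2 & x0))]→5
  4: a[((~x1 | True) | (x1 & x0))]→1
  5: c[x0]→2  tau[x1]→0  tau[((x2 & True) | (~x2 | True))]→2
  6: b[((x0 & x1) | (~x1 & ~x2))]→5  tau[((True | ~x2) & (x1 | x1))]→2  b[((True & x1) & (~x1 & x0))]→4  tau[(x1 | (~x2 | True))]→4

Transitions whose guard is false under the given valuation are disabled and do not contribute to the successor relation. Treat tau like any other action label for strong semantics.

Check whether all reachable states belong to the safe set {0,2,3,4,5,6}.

Allowed set {0,2,3,4,5,6}
Reach set: {0,1,2,3,4,5}
  0: safe
  1: outside
  2: safe
  3: safe
  4: safe
  5: safe
counterexample path to 1: b·a

Answer: INVARIANT VIOLATED at state 1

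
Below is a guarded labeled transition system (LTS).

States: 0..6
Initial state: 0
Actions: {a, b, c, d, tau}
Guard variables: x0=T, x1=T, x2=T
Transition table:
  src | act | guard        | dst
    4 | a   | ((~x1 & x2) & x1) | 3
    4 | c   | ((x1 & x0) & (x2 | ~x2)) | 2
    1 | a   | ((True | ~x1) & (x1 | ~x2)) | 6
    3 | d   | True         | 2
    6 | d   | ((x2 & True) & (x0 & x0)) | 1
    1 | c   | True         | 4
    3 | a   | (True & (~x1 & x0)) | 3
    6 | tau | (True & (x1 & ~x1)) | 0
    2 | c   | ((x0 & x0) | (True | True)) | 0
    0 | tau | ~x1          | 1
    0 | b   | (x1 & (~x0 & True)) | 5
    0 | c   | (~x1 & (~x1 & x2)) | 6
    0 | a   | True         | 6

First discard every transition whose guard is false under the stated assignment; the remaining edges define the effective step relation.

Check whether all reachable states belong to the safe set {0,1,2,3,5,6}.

Answer: INVARIANT VIOLATED at state 4

Working:
Safe = {0,1,2,3,5,6}
Reachable = {0,1,2,4,6}
  0: ✓
  1: ✓
  2: ✓
  4: VIOLATES
  6: ✓
reach 4 via a·d·c — violates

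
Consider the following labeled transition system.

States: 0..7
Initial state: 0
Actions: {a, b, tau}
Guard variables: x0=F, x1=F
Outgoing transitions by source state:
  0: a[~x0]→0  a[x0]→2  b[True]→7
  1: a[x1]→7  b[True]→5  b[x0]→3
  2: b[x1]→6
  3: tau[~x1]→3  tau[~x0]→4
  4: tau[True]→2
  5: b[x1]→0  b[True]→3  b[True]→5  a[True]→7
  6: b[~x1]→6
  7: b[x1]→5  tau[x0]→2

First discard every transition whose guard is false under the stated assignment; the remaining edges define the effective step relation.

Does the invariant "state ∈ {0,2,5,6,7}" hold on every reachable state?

Inv-set: {0,2,5,6,7}
Reach set: {0,7}
  0: ok
  7: ok

Answer: INVARIANT HOLDS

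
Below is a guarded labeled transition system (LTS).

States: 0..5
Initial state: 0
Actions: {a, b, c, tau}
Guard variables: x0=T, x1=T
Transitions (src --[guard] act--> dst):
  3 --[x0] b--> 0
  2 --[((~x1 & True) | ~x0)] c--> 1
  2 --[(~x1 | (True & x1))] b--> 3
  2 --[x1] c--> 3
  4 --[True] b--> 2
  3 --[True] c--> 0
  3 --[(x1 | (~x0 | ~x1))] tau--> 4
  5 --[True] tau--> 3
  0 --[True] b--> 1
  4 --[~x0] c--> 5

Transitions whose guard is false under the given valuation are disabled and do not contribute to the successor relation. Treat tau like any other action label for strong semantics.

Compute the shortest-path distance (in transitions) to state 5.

Layered search for 5:
  Layer 0: {0}
  Layer 1: {1}
5 never appears.

Answer: UNREACHABLE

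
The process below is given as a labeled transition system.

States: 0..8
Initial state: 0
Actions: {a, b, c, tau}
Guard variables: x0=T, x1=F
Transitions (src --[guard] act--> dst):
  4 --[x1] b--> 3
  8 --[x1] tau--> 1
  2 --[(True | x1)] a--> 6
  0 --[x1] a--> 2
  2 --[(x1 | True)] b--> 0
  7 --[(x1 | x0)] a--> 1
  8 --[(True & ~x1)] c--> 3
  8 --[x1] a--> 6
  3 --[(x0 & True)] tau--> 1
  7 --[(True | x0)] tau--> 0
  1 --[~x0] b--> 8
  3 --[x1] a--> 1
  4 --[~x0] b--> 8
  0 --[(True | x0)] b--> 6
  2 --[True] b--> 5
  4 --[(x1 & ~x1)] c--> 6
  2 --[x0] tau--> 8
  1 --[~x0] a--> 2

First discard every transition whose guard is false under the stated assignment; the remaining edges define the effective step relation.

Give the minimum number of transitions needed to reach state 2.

Breadth-first toward 2:
  Layer 0: {0}
  Layer 1: {6}
2 never appears.

Answer: UNREACHABLE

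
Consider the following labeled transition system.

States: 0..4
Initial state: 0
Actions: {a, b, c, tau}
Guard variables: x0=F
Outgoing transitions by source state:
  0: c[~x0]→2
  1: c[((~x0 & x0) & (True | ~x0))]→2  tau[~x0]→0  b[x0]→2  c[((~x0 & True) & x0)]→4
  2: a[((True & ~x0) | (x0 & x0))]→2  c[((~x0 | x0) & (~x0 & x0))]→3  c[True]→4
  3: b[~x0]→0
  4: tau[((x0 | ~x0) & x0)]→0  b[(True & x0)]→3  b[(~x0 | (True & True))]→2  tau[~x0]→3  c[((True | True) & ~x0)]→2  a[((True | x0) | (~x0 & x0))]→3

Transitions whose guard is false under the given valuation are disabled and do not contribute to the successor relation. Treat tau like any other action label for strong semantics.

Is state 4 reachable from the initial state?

9 transition(s) survive guard evaluation.
depth 0: {0}
depth 1: {2}  now seen {0,2}
depth 2: {4}  now seen {0,2,4}
depth 3: {3}  now seen {0,2,3,4}
Reachable = {0,2,3,4}
Path to 4: c·c

Answer: REACHABLE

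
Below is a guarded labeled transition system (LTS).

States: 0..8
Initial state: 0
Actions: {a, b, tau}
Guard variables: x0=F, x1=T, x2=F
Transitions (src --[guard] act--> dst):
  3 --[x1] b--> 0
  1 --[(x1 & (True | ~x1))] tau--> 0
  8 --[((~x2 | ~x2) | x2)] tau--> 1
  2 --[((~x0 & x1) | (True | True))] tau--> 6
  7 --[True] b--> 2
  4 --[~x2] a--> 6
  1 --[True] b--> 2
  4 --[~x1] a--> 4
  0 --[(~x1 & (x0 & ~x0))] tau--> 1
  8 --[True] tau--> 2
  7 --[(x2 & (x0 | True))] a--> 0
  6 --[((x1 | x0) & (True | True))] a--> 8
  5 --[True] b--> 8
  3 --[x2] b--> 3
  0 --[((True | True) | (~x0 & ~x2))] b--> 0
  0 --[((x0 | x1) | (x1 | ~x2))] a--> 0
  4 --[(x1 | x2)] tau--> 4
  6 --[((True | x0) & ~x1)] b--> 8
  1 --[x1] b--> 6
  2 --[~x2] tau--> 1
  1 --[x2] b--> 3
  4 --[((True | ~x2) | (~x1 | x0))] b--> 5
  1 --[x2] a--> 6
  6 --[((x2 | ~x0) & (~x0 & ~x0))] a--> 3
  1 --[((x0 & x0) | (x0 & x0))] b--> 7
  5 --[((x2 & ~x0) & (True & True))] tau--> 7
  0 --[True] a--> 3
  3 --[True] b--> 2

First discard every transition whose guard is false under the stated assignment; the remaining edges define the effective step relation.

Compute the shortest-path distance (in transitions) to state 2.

Answer: 2

Trace:
Breadth-first toward 2:
  depth 0: {0}
  depth 1: {3}
  depth 2: {2}
depth(2)=2, e.g. a·b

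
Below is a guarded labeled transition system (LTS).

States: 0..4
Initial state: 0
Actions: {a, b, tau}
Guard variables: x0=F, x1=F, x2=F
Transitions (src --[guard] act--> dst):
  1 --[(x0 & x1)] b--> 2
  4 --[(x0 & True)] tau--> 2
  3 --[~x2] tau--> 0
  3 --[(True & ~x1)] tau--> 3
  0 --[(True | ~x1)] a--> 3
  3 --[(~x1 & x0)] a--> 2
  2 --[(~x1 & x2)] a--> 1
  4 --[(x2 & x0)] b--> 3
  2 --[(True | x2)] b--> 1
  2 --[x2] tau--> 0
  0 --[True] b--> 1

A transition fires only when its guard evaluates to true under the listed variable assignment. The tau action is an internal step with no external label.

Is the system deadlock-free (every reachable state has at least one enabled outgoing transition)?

R = {0,1,3}
  0: a→3  b→1  [2 exit(s)]
  1: ∅  [no exit]
  3: tau→0  tau→3  [2 exit(s)]
Path to 1: b

Answer: DEADLOCK at state 1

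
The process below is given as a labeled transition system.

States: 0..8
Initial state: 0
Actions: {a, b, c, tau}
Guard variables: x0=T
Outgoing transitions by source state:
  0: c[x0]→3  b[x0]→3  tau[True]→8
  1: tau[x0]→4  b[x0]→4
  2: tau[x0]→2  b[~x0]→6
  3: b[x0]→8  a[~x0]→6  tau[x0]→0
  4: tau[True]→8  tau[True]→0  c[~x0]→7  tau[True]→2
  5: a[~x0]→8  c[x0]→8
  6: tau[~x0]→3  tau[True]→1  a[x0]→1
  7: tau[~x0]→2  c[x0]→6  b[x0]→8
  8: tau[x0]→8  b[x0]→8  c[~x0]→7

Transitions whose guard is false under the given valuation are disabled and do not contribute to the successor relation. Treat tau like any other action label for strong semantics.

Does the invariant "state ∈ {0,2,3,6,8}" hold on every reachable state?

Safe = {0,2,3,6,8}
Reach set: {0,3,8}
  0: ✓
  3: ✓
  8: ✓

Answer: INVARIANT HOLDS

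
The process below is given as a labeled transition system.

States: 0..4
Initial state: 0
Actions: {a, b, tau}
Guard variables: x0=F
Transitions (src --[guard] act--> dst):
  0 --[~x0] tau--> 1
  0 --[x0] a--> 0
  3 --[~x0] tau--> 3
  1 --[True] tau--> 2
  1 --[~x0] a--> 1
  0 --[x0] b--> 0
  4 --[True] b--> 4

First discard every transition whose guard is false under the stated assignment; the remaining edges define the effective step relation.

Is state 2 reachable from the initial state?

Guard filter leaves 5 enabled edge(s).
Layer 0: {0}
Layer 1: {1}  cumulative {0,1}
Layer 2: {2}  cumulative {0,1,2}
R = {0,1,2}
Path to 2: tau·tau

Answer: REACHABLE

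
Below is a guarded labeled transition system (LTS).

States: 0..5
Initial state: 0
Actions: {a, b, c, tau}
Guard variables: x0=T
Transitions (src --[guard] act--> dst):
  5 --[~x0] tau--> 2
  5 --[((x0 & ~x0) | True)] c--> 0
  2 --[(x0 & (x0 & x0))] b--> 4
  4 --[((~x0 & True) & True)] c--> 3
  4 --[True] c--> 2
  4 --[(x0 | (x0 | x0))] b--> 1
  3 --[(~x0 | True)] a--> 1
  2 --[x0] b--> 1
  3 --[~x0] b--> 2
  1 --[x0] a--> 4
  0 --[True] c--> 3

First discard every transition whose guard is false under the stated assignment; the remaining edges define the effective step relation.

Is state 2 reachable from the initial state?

Guard filter leaves 8 enabled edge(s).
Layer 0: {0}
Layer 1: {3}  total {0,3}
Layer 2: {1}  total {0,1,3}
Layer 3: {4}  total {0,1,3,4}
Layer 4: {2}  total {0,1,2,3,4}
Reachable = {0,1,2,3,4}
trace reaching 2: c·a·a·c

Answer: REACHABLE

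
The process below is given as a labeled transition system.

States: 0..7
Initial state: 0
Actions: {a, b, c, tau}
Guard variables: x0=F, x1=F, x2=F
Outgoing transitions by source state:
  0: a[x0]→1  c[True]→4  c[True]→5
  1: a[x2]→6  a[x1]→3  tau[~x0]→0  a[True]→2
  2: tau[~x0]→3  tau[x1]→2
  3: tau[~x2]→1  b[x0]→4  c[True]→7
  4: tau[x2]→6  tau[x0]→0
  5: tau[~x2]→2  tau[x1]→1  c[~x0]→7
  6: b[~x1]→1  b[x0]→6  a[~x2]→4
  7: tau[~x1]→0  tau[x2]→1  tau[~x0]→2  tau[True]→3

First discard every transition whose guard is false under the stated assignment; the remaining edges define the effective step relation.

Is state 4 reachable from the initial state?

Answer: REACHABLE

Trace:
Guard filter leaves 14 enabled edge(s).
depth 0: {0}
depth 1: {4,5}  now seen {0,4,5}
depth 2: {2,7}  now seen {0,2,4,5,7}
depth 3: {3}  now seen {0,2,3,4,5,7}
depth 4: {1}  now seen {0,1,2,3,4,5,7}
Reach set: {0,1,2,3,4,5,7}
Path to 4: c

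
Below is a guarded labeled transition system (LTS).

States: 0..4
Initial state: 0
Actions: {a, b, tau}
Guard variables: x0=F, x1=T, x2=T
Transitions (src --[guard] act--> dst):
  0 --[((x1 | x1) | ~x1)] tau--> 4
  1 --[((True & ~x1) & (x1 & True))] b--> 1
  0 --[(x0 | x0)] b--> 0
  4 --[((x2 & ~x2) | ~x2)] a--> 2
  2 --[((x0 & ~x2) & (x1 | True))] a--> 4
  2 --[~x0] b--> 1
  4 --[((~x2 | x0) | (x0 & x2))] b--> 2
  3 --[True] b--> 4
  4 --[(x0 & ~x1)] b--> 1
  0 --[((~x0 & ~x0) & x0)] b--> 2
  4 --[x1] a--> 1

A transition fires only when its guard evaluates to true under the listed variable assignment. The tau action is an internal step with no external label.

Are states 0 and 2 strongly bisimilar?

Bisimulation quotient by refinement:
  π0 = {{0,1,2,3,4}}
  π1 = {{0},{1},{2,3},{4}}
  π2 = {{0},{1},{2},{3},{4}}
stable after 3 split(s): 5 block(s)
0∈{0}, 2∈{2}

Answer: NOT BISIMILAR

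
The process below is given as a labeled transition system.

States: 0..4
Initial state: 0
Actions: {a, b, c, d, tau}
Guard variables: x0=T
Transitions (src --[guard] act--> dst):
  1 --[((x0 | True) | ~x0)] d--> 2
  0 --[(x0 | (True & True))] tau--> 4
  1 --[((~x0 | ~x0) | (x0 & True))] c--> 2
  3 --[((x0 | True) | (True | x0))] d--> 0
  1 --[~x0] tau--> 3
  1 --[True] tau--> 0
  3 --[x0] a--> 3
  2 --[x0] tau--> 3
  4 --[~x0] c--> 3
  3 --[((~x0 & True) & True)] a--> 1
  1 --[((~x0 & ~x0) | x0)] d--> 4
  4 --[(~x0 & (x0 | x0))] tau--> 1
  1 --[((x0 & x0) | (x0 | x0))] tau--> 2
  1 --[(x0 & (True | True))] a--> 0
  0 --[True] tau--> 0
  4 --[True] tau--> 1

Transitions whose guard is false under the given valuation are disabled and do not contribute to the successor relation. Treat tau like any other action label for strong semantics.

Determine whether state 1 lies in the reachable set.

Guard filter leaves 12 enabled edge(s).
L0 = {0}
L1 = {4}  cumulative {0,4}
L2 = {1}  cumulative {0,1,4}
L3 = {2}  cumulative {0,1,2,4}
L4 = {3}  cumulative {0,1,2,3,4}
Reachable = {0,1,2,3,4}
Path to 1: tau·tau

Answer: REACHABLE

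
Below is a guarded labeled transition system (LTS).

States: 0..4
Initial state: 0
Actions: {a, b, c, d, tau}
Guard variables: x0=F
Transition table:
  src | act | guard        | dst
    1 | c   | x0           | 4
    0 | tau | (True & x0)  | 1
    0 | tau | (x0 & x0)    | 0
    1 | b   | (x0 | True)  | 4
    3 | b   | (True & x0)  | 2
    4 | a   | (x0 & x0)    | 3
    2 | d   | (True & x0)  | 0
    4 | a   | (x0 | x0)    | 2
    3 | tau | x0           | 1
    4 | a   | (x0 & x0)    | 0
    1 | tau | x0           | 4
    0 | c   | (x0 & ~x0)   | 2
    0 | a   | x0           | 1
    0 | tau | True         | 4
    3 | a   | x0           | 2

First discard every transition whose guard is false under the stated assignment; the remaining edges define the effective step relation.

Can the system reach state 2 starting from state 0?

After dropping false guards: 2 live edges.
depth 0: {0}
depth 1: {4}  total {0,4}
R = {0,4}

Answer: UNREACHABLE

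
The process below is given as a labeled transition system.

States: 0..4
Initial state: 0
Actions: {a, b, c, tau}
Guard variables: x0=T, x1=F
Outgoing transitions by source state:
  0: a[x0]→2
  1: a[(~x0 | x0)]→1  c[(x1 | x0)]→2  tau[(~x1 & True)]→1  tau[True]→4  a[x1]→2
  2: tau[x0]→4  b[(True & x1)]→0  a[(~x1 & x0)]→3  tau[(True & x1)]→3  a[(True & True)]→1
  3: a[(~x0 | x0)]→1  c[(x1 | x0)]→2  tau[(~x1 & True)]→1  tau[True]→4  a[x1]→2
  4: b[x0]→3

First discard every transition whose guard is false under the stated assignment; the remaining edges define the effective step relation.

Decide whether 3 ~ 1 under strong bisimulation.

Refine partition for ~:
  round 0: {{0,1,2,3,4}}
  round 1: {{0},{1,3},{2},{4}}
stable after 2 split(s): 4 block(s)
3∈{1,3}, 1∈{1,3}

Answer: BISIMILAR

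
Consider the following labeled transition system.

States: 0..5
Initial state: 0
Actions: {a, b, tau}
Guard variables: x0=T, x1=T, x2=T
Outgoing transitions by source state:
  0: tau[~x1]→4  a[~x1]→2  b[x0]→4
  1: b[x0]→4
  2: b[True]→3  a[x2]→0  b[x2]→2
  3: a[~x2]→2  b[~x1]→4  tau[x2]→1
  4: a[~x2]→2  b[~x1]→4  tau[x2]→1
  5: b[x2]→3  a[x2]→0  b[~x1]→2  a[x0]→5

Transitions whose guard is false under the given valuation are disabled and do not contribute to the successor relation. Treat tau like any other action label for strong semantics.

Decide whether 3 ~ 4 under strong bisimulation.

Bisimulation quotient by refinement:
  P[0] = {{0,1,2,3,4,5}}
  P[1] = {{0,1},{2,5},{3,4}}
  P[2] = {{0,1},{2},{3,4},{5}}
4 equivalence class(es) (converged in 3)
3∈{3,4}, 4∈{3,4}

Answer: BISIMILAR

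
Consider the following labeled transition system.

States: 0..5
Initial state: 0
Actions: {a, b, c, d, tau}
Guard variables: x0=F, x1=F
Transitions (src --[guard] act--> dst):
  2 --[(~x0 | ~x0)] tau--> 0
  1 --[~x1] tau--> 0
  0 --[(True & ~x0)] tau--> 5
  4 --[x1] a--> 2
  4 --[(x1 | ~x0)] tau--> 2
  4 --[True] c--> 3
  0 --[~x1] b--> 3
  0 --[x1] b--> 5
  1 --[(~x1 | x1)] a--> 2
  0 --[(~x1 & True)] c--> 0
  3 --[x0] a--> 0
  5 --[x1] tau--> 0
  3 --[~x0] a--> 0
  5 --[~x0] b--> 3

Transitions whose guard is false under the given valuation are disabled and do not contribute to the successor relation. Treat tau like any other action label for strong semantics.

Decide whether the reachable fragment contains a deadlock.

R = {0,3,5}
  0: b→3  c→0  tau→5  [3 exit(s)]
  3: a→0  [1 exit(s)]
  5: b→3  [1 exit(s)]

Answer: DEADLOCK-FREE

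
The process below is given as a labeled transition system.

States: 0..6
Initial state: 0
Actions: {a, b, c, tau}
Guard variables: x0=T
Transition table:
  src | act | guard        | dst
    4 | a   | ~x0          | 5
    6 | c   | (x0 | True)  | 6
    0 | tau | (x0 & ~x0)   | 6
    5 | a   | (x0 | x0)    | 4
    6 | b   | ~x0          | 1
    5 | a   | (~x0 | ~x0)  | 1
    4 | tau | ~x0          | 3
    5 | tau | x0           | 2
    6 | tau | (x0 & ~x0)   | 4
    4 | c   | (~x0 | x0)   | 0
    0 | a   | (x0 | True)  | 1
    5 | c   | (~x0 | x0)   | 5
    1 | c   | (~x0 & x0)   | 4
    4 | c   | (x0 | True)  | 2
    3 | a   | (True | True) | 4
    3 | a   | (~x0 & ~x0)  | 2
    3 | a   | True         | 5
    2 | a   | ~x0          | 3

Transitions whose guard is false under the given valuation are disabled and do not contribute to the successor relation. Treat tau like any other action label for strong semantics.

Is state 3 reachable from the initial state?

Answer: UNREACHABLE

Working:
Guard filter leaves 9 enabled edge(s).
L0 = {0}
L1 = {1}  cumulative {0,1}
Reachable = {0,1}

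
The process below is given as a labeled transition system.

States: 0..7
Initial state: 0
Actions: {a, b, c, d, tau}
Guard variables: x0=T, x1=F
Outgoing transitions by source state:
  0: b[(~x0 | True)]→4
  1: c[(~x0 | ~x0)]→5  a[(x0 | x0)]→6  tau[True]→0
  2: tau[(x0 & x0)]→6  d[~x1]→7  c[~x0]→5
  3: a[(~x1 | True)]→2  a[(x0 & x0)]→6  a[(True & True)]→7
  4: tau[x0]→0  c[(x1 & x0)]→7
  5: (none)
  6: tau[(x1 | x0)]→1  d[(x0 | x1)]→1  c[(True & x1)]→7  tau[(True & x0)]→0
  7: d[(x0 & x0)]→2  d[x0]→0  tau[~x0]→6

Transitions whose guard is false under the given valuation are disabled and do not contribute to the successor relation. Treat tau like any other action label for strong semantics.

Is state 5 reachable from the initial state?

Answer: UNREACHABLE

Trace:
14 transition(s) survive guard evaluation.
L0 = {0}
L1 = {4}  now seen {0,4}
R = {0,4}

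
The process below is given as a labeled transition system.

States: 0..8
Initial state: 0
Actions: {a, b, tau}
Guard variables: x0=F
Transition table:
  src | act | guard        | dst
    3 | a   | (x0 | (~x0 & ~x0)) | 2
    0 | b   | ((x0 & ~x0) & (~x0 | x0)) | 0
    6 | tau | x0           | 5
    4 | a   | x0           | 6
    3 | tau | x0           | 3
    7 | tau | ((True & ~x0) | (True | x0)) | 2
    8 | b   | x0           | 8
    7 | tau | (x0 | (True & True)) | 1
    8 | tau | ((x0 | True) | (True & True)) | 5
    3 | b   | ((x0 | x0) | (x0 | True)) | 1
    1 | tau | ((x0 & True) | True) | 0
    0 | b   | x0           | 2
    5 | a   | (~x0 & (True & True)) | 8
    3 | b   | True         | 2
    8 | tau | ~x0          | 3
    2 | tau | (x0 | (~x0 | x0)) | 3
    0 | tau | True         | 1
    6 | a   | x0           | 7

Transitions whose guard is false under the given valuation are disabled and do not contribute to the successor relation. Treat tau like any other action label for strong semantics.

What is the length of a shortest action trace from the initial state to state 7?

Answer: UNREACHABLE

Analysis:
Layered search for 7:
  L0 = {0}
  L1 = {1}
7 never appears.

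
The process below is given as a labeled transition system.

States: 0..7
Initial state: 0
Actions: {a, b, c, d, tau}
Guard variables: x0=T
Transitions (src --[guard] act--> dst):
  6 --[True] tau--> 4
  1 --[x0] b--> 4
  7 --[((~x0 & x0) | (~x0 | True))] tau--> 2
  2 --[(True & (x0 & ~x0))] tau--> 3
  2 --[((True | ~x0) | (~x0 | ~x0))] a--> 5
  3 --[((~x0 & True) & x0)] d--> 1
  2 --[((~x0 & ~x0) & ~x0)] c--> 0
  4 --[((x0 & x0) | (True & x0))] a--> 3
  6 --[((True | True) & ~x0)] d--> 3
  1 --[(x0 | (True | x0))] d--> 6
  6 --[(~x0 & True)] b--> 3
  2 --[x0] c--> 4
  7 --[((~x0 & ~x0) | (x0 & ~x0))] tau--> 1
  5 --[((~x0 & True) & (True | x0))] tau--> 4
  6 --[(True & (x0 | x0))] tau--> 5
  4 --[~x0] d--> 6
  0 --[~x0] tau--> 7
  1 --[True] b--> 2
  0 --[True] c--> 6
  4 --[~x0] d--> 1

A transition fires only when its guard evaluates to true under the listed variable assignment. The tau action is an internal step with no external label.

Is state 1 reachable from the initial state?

Answer: UNREACHABLE

Analysis:
10 transition(s) survive guard evaluation.
L0 = {0}
L1 = {6}  total {0,6}
L2 = {4,5}  total {0,4,5,6}
L3 = {3}  total {0,3,4,5,6}
Reachable = {0,3,4,5,6}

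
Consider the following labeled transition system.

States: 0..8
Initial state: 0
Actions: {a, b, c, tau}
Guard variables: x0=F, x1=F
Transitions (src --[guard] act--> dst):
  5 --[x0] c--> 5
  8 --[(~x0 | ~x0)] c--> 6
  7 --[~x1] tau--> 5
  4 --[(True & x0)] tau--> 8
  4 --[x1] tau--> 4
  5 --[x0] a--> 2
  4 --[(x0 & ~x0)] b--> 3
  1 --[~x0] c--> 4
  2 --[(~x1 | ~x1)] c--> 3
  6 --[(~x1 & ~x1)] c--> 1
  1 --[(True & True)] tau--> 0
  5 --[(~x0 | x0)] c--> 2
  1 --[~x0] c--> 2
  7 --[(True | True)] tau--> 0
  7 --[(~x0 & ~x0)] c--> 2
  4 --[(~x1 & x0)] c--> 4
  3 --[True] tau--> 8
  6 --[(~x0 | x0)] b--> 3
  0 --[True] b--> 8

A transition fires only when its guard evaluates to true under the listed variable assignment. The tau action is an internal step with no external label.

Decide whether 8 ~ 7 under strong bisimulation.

Compute ~ classes (split until stable):
  P[0] = {{0,1,2,3,4,5,6,7,8}}
  P[1] = {{0},{1,7},{2,5,8},{3},{4},{6}}
  P[2] = {{0},{1},{2},{3},{4},{5},{6},{7},{8}}
Fixed point at round 3; 9 class(es).
[8]={8}  [7]={7}

Answer: NOT BISIMILAR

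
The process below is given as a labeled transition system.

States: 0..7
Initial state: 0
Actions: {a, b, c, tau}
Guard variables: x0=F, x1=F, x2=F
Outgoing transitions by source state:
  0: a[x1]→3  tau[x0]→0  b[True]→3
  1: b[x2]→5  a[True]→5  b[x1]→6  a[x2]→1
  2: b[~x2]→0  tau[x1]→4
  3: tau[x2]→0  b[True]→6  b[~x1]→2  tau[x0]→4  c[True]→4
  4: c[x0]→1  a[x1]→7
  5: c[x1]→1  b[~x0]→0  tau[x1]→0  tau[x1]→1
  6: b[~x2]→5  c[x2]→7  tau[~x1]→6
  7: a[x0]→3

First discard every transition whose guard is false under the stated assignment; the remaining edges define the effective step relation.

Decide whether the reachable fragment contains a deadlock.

Reach set: {0,2,3,4,5,6}
  0: b→3  [1 out]
  2: b→0  [1 out]
  3: b→2  b→6  c→4  [3 out]
  4: ∅  [deadlock]
  5: b→0  [1 out]
  6: b→5  tau→6  [2 out]
witness 4: b·c

Answer: DEADLOCK at state 4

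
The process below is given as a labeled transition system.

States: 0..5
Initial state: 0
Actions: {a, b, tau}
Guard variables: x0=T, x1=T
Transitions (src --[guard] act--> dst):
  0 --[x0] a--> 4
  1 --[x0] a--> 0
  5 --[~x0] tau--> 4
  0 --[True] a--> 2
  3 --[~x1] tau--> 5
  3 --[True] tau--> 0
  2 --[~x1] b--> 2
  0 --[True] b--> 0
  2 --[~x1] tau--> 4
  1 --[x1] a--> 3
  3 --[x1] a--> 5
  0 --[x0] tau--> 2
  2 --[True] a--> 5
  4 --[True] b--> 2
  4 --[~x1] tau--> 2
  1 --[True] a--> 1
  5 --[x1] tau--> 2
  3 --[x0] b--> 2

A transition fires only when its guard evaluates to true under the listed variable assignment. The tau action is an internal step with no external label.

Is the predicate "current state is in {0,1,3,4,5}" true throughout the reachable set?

Answer: INVARIANT VIOLATED at state 2

Analysis:
Safe = {0,1,3,4,5}
Reach set: {0,2,4,5}
  0: safe
  2: ✗ unsafe
  4: safe
  5: safe
reach 2 via a — violates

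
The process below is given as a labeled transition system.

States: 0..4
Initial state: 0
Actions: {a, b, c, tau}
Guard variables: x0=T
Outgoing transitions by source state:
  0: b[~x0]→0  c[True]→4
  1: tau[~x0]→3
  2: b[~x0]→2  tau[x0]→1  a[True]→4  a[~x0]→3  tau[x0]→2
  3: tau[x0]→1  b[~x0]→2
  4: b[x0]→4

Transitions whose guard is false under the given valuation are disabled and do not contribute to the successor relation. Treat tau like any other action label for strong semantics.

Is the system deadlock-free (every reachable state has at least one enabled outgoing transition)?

Reachable = {0,4}
  0: c→4  [deg 1]
  4: b→4  [deg 1]

Answer: DEADLOCK-FREE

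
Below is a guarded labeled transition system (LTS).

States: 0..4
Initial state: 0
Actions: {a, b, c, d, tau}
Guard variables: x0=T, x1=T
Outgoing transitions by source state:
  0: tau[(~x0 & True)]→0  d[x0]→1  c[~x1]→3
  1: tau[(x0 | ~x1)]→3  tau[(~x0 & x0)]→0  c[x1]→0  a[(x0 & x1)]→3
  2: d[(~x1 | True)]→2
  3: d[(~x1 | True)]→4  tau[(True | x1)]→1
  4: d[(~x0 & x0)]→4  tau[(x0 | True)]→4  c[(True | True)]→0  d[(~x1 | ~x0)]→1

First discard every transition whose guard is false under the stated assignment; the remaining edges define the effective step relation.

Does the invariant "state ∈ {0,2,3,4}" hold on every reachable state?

Answer: INVARIANT VIOLATED at state 1

Trace:
Inv-set: {0,2,3,4}
R = {0,1,3,4}
  0: ✓
  1: outside
  3: ✓
  4: ✓
counterexample path to 1: d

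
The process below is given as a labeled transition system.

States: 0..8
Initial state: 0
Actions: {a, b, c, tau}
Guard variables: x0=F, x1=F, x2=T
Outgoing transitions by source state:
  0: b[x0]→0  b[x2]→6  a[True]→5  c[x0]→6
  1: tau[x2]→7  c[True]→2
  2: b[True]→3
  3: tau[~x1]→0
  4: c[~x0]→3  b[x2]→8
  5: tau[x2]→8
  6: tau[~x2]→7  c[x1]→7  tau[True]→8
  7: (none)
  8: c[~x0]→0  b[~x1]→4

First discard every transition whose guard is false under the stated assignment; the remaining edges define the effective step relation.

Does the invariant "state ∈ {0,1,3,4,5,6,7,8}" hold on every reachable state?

Inv-set: {0,1,3,4,5,6,7,8}
R = {0,3,4,5,6,8}
  0: ✓
  3: ✓
  4: ✓
  5: ✓
  6: ✓
  8: ✓

Answer: INVARIANT HOLDS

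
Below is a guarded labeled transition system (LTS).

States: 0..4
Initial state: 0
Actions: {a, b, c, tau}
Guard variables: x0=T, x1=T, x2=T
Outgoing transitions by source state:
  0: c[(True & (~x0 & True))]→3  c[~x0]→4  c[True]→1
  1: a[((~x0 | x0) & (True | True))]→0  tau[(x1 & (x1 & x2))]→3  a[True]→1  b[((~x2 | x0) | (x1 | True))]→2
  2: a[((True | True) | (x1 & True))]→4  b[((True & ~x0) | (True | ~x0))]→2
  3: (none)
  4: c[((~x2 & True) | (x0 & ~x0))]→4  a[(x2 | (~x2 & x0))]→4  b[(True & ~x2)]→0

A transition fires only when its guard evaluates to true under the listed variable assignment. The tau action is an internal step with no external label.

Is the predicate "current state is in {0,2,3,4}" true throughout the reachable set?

Inv-set: {0,2,3,4}
Reachable = {0,1,2,3,4}
  0: safe
  1: outside
  2: safe
  3: safe
  4: safe
counterexample path to 1: c

Answer: INVARIANT VIOLATED at state 1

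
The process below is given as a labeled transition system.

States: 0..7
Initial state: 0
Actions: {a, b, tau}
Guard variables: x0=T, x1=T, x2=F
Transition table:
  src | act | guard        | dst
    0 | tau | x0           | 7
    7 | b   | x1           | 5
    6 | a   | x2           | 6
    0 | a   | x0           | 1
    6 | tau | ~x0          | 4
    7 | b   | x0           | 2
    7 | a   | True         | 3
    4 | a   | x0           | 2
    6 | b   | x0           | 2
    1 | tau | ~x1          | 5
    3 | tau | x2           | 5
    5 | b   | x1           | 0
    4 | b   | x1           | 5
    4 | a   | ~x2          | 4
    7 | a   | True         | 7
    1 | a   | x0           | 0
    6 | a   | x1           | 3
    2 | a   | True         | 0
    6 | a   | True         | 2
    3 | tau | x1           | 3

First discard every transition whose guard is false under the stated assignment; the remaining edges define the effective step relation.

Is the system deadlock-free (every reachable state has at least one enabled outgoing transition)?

Reach set: {0,1,2,3,5,7}
  0: a→1  tau→7  [2 exit(s)]
  1: a→0  [1 exit(s)]
  2: a→0  [1 exit(s)]
  3: tau→3  [1 exit(s)]
  5: b→0  [1 exit(s)]
  7: a→3  a→7  b→2  b→5  [4 exit(s)]

Answer: DEADLOCK-FREE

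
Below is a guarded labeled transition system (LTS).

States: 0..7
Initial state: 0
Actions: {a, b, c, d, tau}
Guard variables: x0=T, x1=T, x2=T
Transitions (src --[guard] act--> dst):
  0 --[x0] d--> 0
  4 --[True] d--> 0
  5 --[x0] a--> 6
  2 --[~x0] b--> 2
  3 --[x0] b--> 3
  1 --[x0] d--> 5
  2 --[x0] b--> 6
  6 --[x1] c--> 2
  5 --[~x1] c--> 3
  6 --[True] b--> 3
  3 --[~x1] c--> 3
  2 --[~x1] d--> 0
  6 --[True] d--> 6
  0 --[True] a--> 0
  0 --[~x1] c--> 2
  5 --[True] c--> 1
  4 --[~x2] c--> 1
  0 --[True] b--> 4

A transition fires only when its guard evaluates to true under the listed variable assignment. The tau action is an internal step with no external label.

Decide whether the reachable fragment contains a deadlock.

Answer: DEADLOCK-FREE

Trace:
Reach set: {0,4}
  0: a→0  b→4  d→0  [deg 3]
  4: d→0  [deg 1]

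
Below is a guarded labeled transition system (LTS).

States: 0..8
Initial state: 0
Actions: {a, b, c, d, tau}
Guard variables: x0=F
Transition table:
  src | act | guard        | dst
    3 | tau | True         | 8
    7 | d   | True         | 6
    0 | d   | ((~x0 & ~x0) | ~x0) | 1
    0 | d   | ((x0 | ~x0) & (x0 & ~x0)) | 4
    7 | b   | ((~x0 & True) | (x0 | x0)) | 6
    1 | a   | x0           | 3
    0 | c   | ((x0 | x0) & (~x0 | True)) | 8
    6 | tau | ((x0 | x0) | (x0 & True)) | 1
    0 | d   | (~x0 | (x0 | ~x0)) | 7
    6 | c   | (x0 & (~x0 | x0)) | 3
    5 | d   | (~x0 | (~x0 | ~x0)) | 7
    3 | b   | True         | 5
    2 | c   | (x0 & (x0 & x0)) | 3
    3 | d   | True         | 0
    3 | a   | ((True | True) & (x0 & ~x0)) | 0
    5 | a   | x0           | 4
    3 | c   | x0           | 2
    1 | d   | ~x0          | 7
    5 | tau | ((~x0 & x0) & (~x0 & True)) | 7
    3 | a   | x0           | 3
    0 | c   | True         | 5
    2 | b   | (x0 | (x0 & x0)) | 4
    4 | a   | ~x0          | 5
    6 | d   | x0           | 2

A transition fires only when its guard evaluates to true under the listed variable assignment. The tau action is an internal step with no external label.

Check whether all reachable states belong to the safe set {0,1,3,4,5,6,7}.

Answer: INVARIANT HOLDS

Trace:
Allowed set {0,1,3,4,5,6,7}
R = {0,1,5,6,7}
  0: ✓
  1: ✓
  5: ✓
  6: ✓
  7: ✓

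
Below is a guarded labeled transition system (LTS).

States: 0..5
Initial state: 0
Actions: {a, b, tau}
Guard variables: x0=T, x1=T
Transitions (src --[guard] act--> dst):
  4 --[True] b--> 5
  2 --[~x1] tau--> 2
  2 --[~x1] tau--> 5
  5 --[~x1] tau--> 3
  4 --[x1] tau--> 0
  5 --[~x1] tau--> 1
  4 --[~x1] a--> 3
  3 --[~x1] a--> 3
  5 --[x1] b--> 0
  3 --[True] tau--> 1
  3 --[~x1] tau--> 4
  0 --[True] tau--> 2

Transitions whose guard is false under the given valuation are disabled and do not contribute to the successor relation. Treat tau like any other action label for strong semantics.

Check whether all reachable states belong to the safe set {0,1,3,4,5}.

Answer: INVARIANT VIOLATED at state 2

Trace:
Allowed set {0,1,3,4,5}
Reach set: {0,2}
  0: ✓
  2: VIOLATES
reach 2 via tau — violates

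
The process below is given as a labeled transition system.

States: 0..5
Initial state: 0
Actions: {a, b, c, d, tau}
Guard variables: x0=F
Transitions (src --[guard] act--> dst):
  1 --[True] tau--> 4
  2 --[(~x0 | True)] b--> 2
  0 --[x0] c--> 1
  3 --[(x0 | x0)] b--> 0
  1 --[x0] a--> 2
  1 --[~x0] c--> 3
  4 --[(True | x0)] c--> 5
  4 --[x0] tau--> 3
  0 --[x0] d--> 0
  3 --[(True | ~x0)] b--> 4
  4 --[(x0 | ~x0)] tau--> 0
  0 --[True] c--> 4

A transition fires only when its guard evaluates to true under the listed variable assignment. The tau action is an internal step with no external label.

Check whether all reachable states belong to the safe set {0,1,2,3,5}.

Inv-set: {0,1,2,3,5}
R = {0,4,5}
  0: safe
  4: ✗ unsafe
  5: safe
counterexample path to 4: c

Answer: INVARIANT VIOLATED at state 4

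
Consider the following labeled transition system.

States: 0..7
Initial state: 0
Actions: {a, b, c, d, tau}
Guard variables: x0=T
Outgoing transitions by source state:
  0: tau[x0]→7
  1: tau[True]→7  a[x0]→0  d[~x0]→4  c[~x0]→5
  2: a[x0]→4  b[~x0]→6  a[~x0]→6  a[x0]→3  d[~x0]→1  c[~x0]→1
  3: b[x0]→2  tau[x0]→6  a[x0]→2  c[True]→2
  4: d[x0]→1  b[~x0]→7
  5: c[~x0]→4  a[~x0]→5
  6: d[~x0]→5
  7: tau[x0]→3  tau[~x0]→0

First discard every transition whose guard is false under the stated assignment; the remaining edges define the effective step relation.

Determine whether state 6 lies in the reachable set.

Answer: REACHABLE

Working:
After dropping false guards: 11 live edges.
depth 0: {0}
depth 1: {7}  cumulative {0,7}
depth 2: {3}  cumulative {0,3,7}
depth 3: {2,6}  cumulative {0,2,3,6,7}
depth 4: {4}  cumulative {0,2,3,4,6,7}
depth 5: {1}  cumulative {0,1,2,3,4,6,7}
Reachable = {0,1,2,3,4,6,7}
witness 6: tau·tau·tau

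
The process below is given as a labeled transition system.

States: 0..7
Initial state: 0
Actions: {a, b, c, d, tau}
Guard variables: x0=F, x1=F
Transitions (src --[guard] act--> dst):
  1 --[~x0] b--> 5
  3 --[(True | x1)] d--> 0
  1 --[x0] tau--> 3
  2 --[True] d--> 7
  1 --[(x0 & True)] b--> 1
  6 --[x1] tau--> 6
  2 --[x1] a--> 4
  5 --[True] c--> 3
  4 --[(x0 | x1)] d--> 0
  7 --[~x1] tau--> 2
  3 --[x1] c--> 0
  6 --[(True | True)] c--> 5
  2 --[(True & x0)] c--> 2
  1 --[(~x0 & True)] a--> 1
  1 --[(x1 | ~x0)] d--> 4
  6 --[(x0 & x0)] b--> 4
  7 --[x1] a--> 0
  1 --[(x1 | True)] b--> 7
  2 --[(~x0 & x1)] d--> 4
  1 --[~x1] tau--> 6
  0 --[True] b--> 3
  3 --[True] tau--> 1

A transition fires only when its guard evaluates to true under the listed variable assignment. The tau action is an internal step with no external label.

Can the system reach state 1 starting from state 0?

Answer: REACHABLE

Working:
12 transition(s) survive guard evaluation.
depth 0: {0}
depth 1: {3}  now seen {0,3}
depth 2: {1}  now seen {0,1,3}
depth 3: {4,5,6,7}  now seen {0,1,3,4,5,6,7}
depth 4: {2}  now seen {0,1,2,3,4,5,6,7}
Reachable = {0,1,2,3,4,5,6,7}
Path to 1: b·tau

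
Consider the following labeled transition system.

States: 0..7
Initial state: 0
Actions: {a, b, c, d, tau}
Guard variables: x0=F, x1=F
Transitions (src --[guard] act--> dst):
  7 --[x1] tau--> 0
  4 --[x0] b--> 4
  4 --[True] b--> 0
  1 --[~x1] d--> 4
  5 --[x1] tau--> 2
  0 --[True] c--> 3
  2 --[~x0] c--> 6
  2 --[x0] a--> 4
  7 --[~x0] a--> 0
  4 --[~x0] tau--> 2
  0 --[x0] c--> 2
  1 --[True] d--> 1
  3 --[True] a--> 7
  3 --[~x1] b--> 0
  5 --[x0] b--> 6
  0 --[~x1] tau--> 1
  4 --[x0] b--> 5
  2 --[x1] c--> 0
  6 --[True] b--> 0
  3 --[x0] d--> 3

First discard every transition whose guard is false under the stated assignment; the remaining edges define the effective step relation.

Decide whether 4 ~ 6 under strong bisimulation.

Answer: NOT BISIMILAR

Trace:
Refine partition for ~:
  P[0] = {{0,1,2,3,4,5,6,7}}
  P[1] = {{0},{1},{2},{3},{4},{5},{6},{7}}
stable after 2 split(s): 8 block(s)
[4]={4}  [6]={6}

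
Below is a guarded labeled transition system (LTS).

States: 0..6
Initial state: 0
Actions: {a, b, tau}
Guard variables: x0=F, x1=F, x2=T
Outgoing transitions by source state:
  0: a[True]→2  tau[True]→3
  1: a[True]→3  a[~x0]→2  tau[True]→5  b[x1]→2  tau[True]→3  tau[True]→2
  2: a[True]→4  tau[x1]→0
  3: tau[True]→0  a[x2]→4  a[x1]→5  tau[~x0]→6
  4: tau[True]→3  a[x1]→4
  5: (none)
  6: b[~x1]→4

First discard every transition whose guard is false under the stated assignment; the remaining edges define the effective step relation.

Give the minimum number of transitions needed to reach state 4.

Answer: 2

Trace:
BFS to 4:
  Layer 0: {0}
  Layer 1: {2,3}
  Layer 2: {4,6}
first hit 4 at d=2 via a·a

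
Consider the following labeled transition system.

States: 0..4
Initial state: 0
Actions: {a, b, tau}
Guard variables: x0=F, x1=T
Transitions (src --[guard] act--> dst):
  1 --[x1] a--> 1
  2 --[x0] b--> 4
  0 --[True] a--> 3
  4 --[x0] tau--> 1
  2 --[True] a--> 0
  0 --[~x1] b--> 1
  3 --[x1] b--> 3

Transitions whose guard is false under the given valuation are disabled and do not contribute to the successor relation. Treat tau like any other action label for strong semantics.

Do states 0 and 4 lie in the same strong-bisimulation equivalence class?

Answer: NOT BISIMILAR

Analysis:
Bisimulation quotient by refinement:
  P[0] = {{0,1,2,3,4}}
  P[1] = {{0,1,2},{3},{4}}
  P[2] = {{0},{1,2},{3},{4}}
  P[3] = {{0},{1},{2},{3},{4}}
Fixed point at round 4; 5 class(es).
[0]={0}  [4]={4}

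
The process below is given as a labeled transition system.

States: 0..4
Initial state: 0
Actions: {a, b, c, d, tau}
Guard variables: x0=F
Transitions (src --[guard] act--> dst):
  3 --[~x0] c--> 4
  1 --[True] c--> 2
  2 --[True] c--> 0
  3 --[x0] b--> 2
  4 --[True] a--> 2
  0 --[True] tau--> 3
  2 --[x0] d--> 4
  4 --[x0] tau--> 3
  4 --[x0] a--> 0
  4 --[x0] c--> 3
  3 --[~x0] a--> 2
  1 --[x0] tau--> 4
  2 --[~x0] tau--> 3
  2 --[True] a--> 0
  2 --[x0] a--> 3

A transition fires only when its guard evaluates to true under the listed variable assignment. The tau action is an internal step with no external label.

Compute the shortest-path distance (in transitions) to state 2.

Answer: 2

Trace:
Breadth-first toward 2:
  L0 = {0}
  L1 = {3}
  L2 = {2,4}
depth(2)=2, e.g. tau·a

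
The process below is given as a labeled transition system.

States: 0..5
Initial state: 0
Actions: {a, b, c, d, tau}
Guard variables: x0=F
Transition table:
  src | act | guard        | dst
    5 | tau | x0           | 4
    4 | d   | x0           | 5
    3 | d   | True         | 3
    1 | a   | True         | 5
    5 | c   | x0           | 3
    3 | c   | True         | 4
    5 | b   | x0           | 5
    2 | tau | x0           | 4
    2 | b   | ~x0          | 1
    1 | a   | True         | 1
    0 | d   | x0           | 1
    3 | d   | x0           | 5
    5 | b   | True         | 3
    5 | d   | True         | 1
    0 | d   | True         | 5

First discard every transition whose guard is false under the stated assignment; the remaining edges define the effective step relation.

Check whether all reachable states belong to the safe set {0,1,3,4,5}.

Answer: INVARIANT HOLDS

Working:
Safe = {0,1,3,4,5}
R = {0,1,3,4,5}
  0: ✓
  1: ✓
  3: ✓
  4: ✓
  5: ✓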